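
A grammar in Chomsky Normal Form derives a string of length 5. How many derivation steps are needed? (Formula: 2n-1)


Chomsky Normal Form derivation:
String length n = 5
Each step either:
  - Splits a nonterminal into two (n-1 such steps)
  - Converts a nonterminal to terminal (n such steps)
Total = (n-1) + n = 2n - 1
= 2(5) - 1
= 10 - 1
= 9

9


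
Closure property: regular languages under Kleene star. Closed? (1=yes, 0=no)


Regular languages are closed under:
- Union (DFA product construction)
- Intersection (DFA product construction)
- Complement (swap accept/reject states)
- Concatenation (NFA construction)
- Kleene star (NFA construction)
Kleene star is in this list
Therefore: closed

1


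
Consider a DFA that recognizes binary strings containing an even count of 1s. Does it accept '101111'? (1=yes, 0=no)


DFA has 2 states: q_even (start, accept=yes) and q_odd
Processing string '101111' character by character:
  Position 0: read '1', 1-count=1 -> q_odd
  Position 1: read '0', 1-count=1 -> q_odd (no change)
  Position 2: read '1', 1-count=2 -> q_even
  Position 3: read '1', 1-count=3 -> q_odd
  Position 4: read '1', 1-count=4 -> q_even
  Position 5: read '1', 1-count=5 -> q_odd
Final state: q_odd, total 1s = 5 (odd); the DFA requires an even count -> reject

0


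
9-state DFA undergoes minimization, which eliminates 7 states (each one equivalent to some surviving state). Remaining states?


Original DFA: 9 states
Redundant states removed: 7
Minimized states = original - removed
= 9 - 7
= 2

2


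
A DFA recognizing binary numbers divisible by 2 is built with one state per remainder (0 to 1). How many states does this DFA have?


Divisibility by 2 is tracked via the remainder mod 2: 0, 1, ..., 1
The construction assigns one state to each remainder
Number of remainders = 2

2


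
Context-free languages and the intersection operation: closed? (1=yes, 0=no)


CFL closure properties:
  Closed under: union, concatenation, Kleene star
  NOT closed under: intersection, complement
Operation 'intersection' is in not-closed list -> No (not closed)

0


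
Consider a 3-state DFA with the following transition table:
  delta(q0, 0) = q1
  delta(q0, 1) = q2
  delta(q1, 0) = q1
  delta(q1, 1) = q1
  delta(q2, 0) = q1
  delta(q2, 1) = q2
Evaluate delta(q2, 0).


Looking up transition function:
delta(q2, 0) in the table
Row: q2, Column: 0
Result: q1

q1


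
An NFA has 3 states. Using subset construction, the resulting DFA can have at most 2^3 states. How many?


NFA has 3 states
Subset construction: each DFA state = subset of NFA states
Maximum subsets = 2^3
2^3 = 8

8


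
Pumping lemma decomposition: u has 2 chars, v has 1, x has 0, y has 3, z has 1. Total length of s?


|s| = |u| + |v| + |x| + |y| + |z|
= 2 + 1 + 0 + 3 + 1
= 3 + 0 + 4
= 3 + 4
= 7

7


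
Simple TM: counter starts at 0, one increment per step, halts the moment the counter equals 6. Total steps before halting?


Counter starts at 0. Counting sequence:
  Step 1: counter = 1
  Step 2: counter = 2
  Step 3: counter = 3
  Step 4: counter = 4
  Step 5: counter = 5
  Step 6: counter = 6
Counter reached 6 -> halt
Total steps = 6

6


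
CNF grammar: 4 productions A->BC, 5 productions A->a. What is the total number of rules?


CNF allows two rule forms:
  A -> BC (binary): 4 rules
  A -> a (terminal): 5 rules
Total = 4 + 5 = 9

9


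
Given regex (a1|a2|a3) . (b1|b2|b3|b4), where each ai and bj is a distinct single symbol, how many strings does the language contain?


First group: 3 alternatives
Second group: 4 alternatives
Concatenation: each choice from group 1 pairs with each from group 2
Total = 3 x 4 = 12

12


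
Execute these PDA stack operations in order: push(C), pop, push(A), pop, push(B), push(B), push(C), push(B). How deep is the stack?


Tracing stack operations:
  push(C) -> stack = [C], depth=1
  pop -> removed C, stack = [], depth=0
  push(A) -> stack = [A], depth=1
  pop -> removed A, stack = [], depth=0
  push(B) -> stack = [B], depth=1
  push(B) -> stack = [B,B], depth=2
  push(C) -> stack = [B,B,C], depth=3
  push(B) -> stack = [B,B,C,B], depth=4
Final depth = 4

4


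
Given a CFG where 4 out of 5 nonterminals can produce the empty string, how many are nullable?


Nonterminals: {S, A, B, C, D}
A nonterminal is nullable if it can derive epsilon
Counting nullable nonterminals: 4
Total nullable = 4

4


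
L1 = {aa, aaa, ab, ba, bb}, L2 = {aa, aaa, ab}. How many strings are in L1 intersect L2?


L1 = {aa, aaa, ab, ba, bb}
L2 = {aa, aaa, ab}
Checking each string in L1 against L2:
  'aa': in L2? Yes
  'aaa': in L2? Yes
  'ab': in L2? Yes
  'ba': in L2? No
  'bb': in L2? No
Intersection = {aa, aaa, ab}
|L1 ∩ L2| = 3

3


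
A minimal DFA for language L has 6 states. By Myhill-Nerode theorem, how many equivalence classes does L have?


Myhill-Nerode theorem:
Number of equivalence classes = number of states in minimal DFA
Minimal DFA states = 6
Therefore equivalence classes = 6

6


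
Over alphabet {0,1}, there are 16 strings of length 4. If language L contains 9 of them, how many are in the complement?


Alphabet: {0,1}
String length: 4
Total strings of length 4 = 2^4 = 16
Strings in L = 9
Complement = total - |L|
= 16 - 9
= 7

7


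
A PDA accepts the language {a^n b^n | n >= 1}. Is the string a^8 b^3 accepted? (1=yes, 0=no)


Language requires equal numbers of a's and b's
PDA pushes for each 'a', pops for each 'b'
Number of a's = 8
Number of b's = 3
8 != 3 -> Reject

0


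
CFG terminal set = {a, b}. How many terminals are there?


Terminal symbols: a, b
Counting each: a (#1), b (#2)
Total = 2

2


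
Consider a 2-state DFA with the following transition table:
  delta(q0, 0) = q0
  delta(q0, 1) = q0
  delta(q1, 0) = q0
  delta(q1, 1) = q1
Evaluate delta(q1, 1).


Looking up transition function:
delta(q1, 1) in the table
Row: q1, Column: 1
Result: q1

q1


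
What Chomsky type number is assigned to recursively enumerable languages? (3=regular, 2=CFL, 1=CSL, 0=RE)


Chomsky hierarchy levels:
  Type 3: Regular (DFA/NFA/regex)
  Type 2: Context-free (PDA)
  Type 1: Context-sensitive
  Type 0: Recursively enumerable (TM)
'recursively enumerable' corresponds to Type 0

0


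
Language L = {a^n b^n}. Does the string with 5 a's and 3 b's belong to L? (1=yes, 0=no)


Language requires equal numbers of a's and b's
PDA pushes for each 'a', pops for each 'b'
Number of a's = 5
Number of b's = 3
5 != 3 -> Reject

0


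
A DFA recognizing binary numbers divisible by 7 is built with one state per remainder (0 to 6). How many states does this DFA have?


Divisibility by 7 is tracked via the remainder mod 7: 0, 1, ..., 6
The construction assigns one state to each remainder
Number of remainders = 7

7


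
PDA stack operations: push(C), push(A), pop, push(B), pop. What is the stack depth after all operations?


Tracing stack operations:
  push(C) -> stack = [C], depth=1
  push(A) -> stack = [C,A], depth=2
  pop -> removed A, stack = [C], depth=1
  push(B) -> stack = [C,B], depth=2
  pop -> removed B, stack = [C], depth=1
Final depth = 1

1


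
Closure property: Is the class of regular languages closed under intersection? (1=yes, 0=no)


Regular languages are closed under all standard operations:
- Union: Yes (product construction)
- Intersection: Yes (product construction)
- Complement: Yes (swap accept/reject)
- Concatenation: Yes (NFA construction)
Operation: intersection -> Closed

1


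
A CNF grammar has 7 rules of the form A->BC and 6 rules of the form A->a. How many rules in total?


CNF allows two rule forms:
  A -> BC (binary): 7 rules
  A -> a (terminal): 6 rules
Total = 7 + 6 = 13

13


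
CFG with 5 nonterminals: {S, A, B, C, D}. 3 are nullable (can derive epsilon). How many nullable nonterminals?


Nonterminals: {S, A, B, C, D}
A nonterminal is nullable if it can derive epsilon
Counting nullable nonterminals: 3
Total nullable = 3

3


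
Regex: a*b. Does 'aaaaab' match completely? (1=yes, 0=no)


Pattern: a*b
String: 'aaaaab'
Pattern requires: zero or more 'a's followed by exactly one 'b'
Found 5 leading 'a's
Remaining: 'b'
Remaining is exactly 'b' -> match
Result: 1

1


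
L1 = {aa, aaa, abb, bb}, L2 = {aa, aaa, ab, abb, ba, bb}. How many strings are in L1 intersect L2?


L1 = {aa, aaa, abb, bb}
L2 = {aa, aaa, ab, abb, ba, bb}
Checking each string in L1 against L2:
  'aa': in L2? Yes
  'aaa': in L2? Yes
  'abb': in L2? Yes
  'bb': in L2? Yes
Intersection = {aa, aaa, abb, bb}
|L1 ∩ L2| = 4

4


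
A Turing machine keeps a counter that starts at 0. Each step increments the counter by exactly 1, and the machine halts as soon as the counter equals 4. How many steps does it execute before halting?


Counter starts at 0. Counting sequence:
  Step 1: counter = 1
  Step 2: counter = 2
  Step 3: counter = 3
  Step 4: counter = 4
Counter reached 4 -> halt
Total steps = 4

4


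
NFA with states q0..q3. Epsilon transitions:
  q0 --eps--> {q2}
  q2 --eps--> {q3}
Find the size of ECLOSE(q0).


Starting from q0
Initialize closure = {q0}
Follow epsilon from q0 -> add q2
Follow epsilon from q2 -> add q3
Final closure: {q0, q2, q3}
Size = 3

3


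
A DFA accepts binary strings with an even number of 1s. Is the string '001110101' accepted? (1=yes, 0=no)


DFA has 2 states: q_even (start, accept=yes) and q_odd
Processing string '001110101' character by character:
  Position 0: read '0', 1-count=0 -> q_even (no change)
  Position 1: read '0', 1-count=0 -> q_even (no change)
  Position 2: read '1', 1-count=1 -> q_odd
  Position 3: read '1', 1-count=2 -> q_even
  Position 4: read '1', 1-count=3 -> q_odd
  Position 5: read '0', 1-count=3 -> q_odd (no change)
  Position 6: read '1', 1-count=4 -> q_even
  Position 7: read '0', 1-count=4 -> q_even (no change)
  Position 8: read '1', 1-count=5 -> q_odd
Final state: q_odd, total 1s = 5 (odd); the DFA requires an even count -> reject

0


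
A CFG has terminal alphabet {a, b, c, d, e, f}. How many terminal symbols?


Terminal symbols: a, b, c, d, e, f
Counting each: a (#1), b (#2), c (#3), d (#4), e (#5), f (#6)
Total = 6

6


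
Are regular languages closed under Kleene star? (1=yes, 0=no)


Regular languages are closed under:
- Union (DFA product construction)
- Intersection (DFA product construction)
- Complement (swap accept/reject states)
- Concatenation (NFA construction)
- Kleene star (NFA construction)
Kleene star is in this list
Therefore: closed

1


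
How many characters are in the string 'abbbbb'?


String: 'abbbbb'
Counting characters:
  'a' appears 1 time(s)
  'b' appears 5 time(s)
Total length = 1 + 5 = 6

6


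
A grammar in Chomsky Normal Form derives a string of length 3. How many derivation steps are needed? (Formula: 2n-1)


Chomsky Normal Form derivation:
String length n = 3
Each step either:
  - Splits a nonterminal into two (n-1 such steps)
  - Converts a nonterminal to terminal (n such steps)
Total = (n-1) + n = 2n - 1
= 2(3) - 1
= 6 - 1
= 5

5


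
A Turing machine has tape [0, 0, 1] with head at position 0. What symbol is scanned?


Tape: [0, 0, 1]
Positions: 0 1 2
Values:    0 0 1
Head at position 0
tape[0] = 0

0


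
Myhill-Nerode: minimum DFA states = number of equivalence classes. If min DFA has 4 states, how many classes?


Myhill-Nerode theorem:
Number of equivalence classes = number of states in minimal DFA
Minimal DFA states = 4
Therefore equivalence classes = 4

4


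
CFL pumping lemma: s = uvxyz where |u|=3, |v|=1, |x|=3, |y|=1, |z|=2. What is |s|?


|s| = |u| + |v| + |x| + |y| + |z|
= 3 + 1 + 3 + 1 + 2
= 4 + 3 + 3
= 7 + 3
= 10

10


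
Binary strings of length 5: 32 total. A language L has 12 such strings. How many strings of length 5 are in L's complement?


Alphabet: {0,1}
String length: 5
Total strings of length 5 = 2^5 = 32
Strings in L = 12
Complement = total - |L|
= 32 - 12
= 20

20


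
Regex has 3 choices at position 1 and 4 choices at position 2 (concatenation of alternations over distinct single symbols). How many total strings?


First group: 3 alternatives
Second group: 4 alternatives
Concatenation: each choice from group 1 pairs with each from group 2
Total = 3 x 4 = 12

12


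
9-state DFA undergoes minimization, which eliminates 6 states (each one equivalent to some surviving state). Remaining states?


Original DFA: 9 states
Redundant states removed: 6
Minimized states = original - removed
= 9 - 6
= 3

3


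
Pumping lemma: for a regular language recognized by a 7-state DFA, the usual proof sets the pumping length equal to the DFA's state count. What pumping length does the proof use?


Pumping lemma for regular languages (standard proof):
Take p = |Q|, the number of DFA states.
Any string of length >= |Q| passes through |Q|+1 states while reading its first |Q| symbols,
so by pigeonhole some state repeats, giving the loop that can be pumped.
Here |Q| = 7
Therefore the proof uses p = 7

7


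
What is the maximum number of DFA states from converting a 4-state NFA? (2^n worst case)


NFA has 4 states
Subset construction: each DFA state = subset of NFA states
Maximum subsets = 2^4
2^4 = 16

16


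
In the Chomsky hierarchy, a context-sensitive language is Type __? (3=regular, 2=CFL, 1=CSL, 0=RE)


Chomsky hierarchy levels:
  Type 3: Regular (DFA/NFA/regex)
  Type 2: Context-free (PDA)
  Type 1: Context-sensitive
  Type 0: Recursively enumerable (TM)
'context-sensitive' corresponds to Type 1

1


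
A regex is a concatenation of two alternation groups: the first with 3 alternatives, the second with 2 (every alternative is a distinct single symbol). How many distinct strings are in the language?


First group: 3 alternatives
Second group: 2 alternatives
Concatenation: each choice from group 1 pairs with each from group 2
Total = 3 x 2 = 6

6


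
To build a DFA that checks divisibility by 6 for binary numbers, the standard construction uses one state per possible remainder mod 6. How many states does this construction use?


Divisibility by 6 is tracked via the remainder mod 6: 0, 1, ..., 5
The construction assigns one state to each remainder
Number of remainders = 6

6


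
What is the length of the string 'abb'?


String: 'abb'
Counting characters:
  'a' appears 1 time(s)
  'b' appears 2 time(s)
Total length = 1 + 2 = 3

3


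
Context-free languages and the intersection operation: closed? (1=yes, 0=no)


CFL closure properties:
  Closed under: union, concatenation, Kleene star
  NOT closed under: intersection, complement
Operation 'intersection' is in not-closed list -> No (not closed)

0


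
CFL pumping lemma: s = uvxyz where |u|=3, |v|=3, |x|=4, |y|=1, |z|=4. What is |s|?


|s| = |u| + |v| + |x| + |y| + |z|
= 3 + 3 + 4 + 1 + 4
= 6 + 4 + 5
= 10 + 5
= 15

15


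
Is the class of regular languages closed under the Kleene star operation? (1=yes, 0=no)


Regular languages are closed under:
- Union (DFA product construction)
- Intersection (DFA product construction)
- Complement (swap accept/reject states)
- Concatenation (NFA construction)
- Kleene star (NFA construction)
Kleene star is in this list
Therefore: closed

1


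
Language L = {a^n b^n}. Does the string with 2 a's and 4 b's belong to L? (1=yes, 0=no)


Language requires equal numbers of a's and b's
PDA pushes for each 'a', pops for each 'b'
Number of a's = 2
Number of b's = 4
2 != 4 -> Reject

0


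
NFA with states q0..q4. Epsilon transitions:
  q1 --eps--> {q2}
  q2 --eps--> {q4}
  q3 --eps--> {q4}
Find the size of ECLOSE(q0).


Starting from q0
Initialize closure = {q0}
q0 has no outgoing epsilon transitions -> nothing to add
Final closure: {q0}
Size = 1

1


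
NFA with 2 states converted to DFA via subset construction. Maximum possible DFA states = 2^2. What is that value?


NFA has 2 states
Subset construction: each DFA state = subset of NFA states
Maximum subsets = 2^2
2^2 = 4

4


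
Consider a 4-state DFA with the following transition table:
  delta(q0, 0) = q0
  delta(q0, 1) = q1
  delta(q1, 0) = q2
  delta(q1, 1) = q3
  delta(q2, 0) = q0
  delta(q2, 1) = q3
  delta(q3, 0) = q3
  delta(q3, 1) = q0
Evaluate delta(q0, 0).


Looking up transition function:
delta(q0, 0) in the table
Row: q0, Column: 0
Result: q0

q0


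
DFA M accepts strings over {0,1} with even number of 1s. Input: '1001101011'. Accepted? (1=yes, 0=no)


DFA has 2 states: q_even (start, accept=yes) and q_odd
Processing string '1001101011' character by character:
  Position 0: read '1', 1-count=1 -> q_odd
  Position 1: read '0', 1-count=1 -> q_odd (no change)
  Position 2: read '0', 1-count=1 -> q_odd (no change)
  Position 3: read '1', 1-count=2 -> q_even
  Position 4: read '1', 1-count=3 -> q_odd
  Position 5: read '0', 1-count=3 -> q_odd (no change)
  Position 6: read '1', 1-count=4 -> q_even
  Position 7: read '0', 1-count=4 -> q_even (no change)
  Position 8: read '1', 1-count=5 -> q_odd
  Position 9: read '1', 1-count=6 -> q_even
Final state: q_even, total 1s = 6 (even); the DFA requires an even count -> accept

1


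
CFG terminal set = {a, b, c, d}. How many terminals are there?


Terminal symbols: a, b, c, d
Counting each: a (#1), b (#2), c (#3), d (#4)
Total = 4

4


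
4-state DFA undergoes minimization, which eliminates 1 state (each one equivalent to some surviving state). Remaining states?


Original DFA: 4 states
Redundant states removed: 1
Minimized states = original - removed
= 4 - 1
= 3

3


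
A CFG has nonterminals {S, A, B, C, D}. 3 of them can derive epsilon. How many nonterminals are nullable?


Nonterminals: {S, A, B, C, D}
A nonterminal is nullable if it can derive epsilon
Counting nullable nonterminals: 3
Total nullable = 3

3


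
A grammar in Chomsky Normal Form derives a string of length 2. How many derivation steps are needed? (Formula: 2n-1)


Chomsky Normal Form derivation:
String length n = 2
Each step either:
  - Splits a nonterminal into two (n-1 such steps)
  - Converts a nonterminal to terminal (n such steps)
Total = (n-1) + n = 2n - 1
= 2(2) - 1
= 4 - 1
= 3

3


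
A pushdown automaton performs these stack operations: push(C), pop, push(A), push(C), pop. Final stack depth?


Tracing stack operations:
  push(C) -> stack = [C], depth=1
  pop -> removed C, stack = [], depth=0
  push(A) -> stack = [A], depth=1
  push(C) -> stack = [A,C], depth=2
  pop -> removed C, stack = [A], depth=1
Final depth = 1

1


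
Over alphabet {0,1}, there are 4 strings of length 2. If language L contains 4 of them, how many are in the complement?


Alphabet: {0,1}
String length: 2
Total strings of length 2 = 2^2 = 4
Strings in L = 4
Complement = total - |L|
= 4 - 4
= 0

0


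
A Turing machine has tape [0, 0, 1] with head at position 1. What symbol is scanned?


Tape: [0, 0, 1]
Positions: 0 1 2
Values:    0 0 1
Head at position 1
tape[1] = 0

0


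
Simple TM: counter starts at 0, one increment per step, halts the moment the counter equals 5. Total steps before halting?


Counter starts at 0. Counting sequence:
  Step 1: counter = 1
  Step 2: counter = 2
  Step 3: counter = 3
  Step 4: counter = 4
  Step 5: counter = 5
Counter reached 5 -> halt
Total steps = 5

5


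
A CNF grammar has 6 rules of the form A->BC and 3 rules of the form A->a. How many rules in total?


CNF allows two rule forms:
  A -> BC (binary): 6 rules
  A -> a (terminal): 3 rules
Total = 6 + 3 = 9

9


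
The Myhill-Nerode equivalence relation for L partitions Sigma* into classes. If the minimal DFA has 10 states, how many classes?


Myhill-Nerode theorem:
Number of equivalence classes = number of states in minimal DFA
Minimal DFA states = 10
Therefore equivalence classes = 10

10


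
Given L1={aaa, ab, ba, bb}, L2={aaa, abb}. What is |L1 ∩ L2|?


L1 = {aaa, ab, ba, bb}
L2 = {aaa, abb}
Checking each string in L1 against L2:
  'aaa': in L2? Yes
  'ab': in L2? No
  'ba': in L2? No
  'bb': in L2? No
Intersection = {aaa}
|L1 ∩ L2| = 1

1


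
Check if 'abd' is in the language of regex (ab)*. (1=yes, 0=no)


Pattern: (ab)*
String: 'abd'
Pattern requires: zero or more repetitions of 'ab'
Length 3 is odd -> cannot be (ab)* -> no match
Result: 0

0


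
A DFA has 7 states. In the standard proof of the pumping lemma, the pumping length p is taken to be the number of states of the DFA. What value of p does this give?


Pumping lemma for regular languages (standard proof):
Take p = |Q|, the number of DFA states.
Any string of length >= |Q| passes through |Q|+1 states while reading its first |Q| symbols,
so by pigeonhole some state repeats, giving the loop that can be pumped.
Here |Q| = 7
Therefore the proof uses p = 7

7


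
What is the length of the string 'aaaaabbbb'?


String: 'aaaaabbbb'
Counting characters:
  'a' appears 5 time(s)
  'b' appears 4 time(s)
Total length = 5 + 4 = 9

9


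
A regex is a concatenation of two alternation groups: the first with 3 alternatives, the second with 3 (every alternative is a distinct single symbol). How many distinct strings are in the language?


First group: 3 alternatives
Second group: 3 alternatives
Concatenation: each choice from group 1 pairs with each from group 2
Total = 3 x 3 = 9

9


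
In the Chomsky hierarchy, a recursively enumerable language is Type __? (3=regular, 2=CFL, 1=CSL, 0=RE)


Chomsky hierarchy levels:
  Type 3: Regular (DFA/NFA/regex)
  Type 2: Context-free (PDA)
  Type 1: Context-sensitive
  Type 0: Recursively enumerable (TM)
'recursively enumerable' corresponds to Type 0

0


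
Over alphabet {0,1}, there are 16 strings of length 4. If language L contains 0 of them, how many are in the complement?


Alphabet: {0,1}
String length: 4
Total strings of length 4 = 2^4 = 16
Strings in L = 0
Complement = total - |L|
= 16 - 0
= 16

16


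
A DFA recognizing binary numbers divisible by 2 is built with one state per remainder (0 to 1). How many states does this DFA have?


Divisibility by 2 is tracked via the remainder mod 2: 0, 1, ..., 1
The construction assigns one state to each remainder
Number of remainders = 2

2


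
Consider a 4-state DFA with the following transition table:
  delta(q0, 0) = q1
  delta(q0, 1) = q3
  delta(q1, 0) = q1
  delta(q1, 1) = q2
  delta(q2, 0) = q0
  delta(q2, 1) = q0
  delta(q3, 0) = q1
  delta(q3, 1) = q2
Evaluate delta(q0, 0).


Looking up transition function:
delta(q0, 0) in the table
Row: q0, Column: 0
Result: q1

q1


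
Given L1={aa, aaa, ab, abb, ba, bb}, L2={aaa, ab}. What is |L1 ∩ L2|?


L1 = {aa, aaa, ab, abb, ba, bb}
L2 = {aaa, ab}
Checking each string in L1 against L2:
  'aa': in L2? No
  'aaa': in L2? Yes
  'ab': in L2? Yes
  'abb': in L2? No
  'ba': in L2? No
  'bb': in L2? No
Intersection = {aaa, ab}
|L1 ∩ L2| = 2

2


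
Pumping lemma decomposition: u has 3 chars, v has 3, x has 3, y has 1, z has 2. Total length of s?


|s| = |u| + |v| + |x| + |y| + |z|
= 3 + 3 + 3 + 1 + 2
= 6 + 3 + 3
= 9 + 3
= 12

12


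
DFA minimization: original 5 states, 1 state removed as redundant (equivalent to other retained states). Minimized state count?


Original DFA: 5 states
Redundant states removed: 1
Minimized states = original - removed
= 5 - 1
= 4

4


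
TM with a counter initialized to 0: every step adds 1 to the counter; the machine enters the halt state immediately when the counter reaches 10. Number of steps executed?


Counter starts at 0. Counting sequence:
  Step 1: counter = 1
  Step 2: counter = 2
  Step 3: counter = 3
  Step 4: counter = 4
  Step 5: counter = 5
  Step 6: counter = 6
  ...
  Step 10: counter = 10
Counter reached 10 -> halt
Total steps = 10

10


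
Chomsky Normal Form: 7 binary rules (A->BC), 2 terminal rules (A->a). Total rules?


CNF allows two rule forms:
  A -> BC (binary): 7 rules
  A -> a (terminal): 2 rules
Total = 7 + 2 = 9

9


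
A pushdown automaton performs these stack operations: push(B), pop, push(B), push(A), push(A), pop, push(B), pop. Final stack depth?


Tracing stack operations:
  push(B) -> stack = [B], depth=1
  pop -> removed B, stack = [], depth=0
  push(B) -> stack = [B], depth=1
  push(A) -> stack = [B,A], depth=2
  push(A) -> stack = [B,A,A], depth=3
  pop -> removed A, stack = [B,A], depth=2
  push(B) -> stack = [B,A,B], depth=3
  pop -> removed B, stack = [B,A], depth=2
Final depth = 2

2


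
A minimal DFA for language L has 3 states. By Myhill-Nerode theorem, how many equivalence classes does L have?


Myhill-Nerode theorem:
Number of equivalence classes = number of states in minimal DFA
Minimal DFA states = 3
Therefore equivalence classes = 3

3


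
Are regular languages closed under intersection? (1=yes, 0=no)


Regular languages are closed under all standard operations:
- Union: Yes (product construction)
- Intersection: Yes (product construction)
- Complement: Yes (swap accept/reject)
- Concatenation: Yes (NFA construction)
Operation: intersection -> Closed

1


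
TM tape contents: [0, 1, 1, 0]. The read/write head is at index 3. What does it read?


Tape: [0, 1, 1, 0]
Positions: 0 1 2 3
Values:    0 1 1 0
Head at position 3
tape[3] = 0

0


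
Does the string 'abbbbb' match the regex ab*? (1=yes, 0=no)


Pattern: ab*
String: 'abbbbb'
Pattern requires: exactly one 'a' followed by zero or more 'b's
First char is 'a' -> OK
Rest 'bbbbb': all b's? Yes
Result: 1

1


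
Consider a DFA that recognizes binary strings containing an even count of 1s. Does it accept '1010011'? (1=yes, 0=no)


DFA has 2 states: q_even (start, accept=yes) and q_odd
Processing string '1010011' character by character:
  Position 0: read '1', 1-count=1 -> q_odd
  Position 1: read '0', 1-count=1 -> q_odd (no change)
  Position 2: read '1', 1-count=2 -> q_even
  Position 3: read '0', 1-count=2 -> q_even (no change)
  Position 4: read '0', 1-count=2 -> q_even (no change)
  Position 5: read '1', 1-count=3 -> q_odd
  Position 6: read '1', 1-count=4 -> q_even
Final state: q_even, total 1s = 4 (even); the DFA requires an even count -> accept

1


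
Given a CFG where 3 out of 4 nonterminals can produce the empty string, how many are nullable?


Nonterminals: {S, A, B, C}
A nonterminal is nullable if it can derive epsilon
Counting nullable nonterminals: 3
Total nullable = 3

3


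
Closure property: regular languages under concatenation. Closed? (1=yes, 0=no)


Regular languages are closed under:
- Union (DFA product construction)
- Intersection (DFA product construction)
- Complement (swap accept/reject states)
- Concatenation (NFA construction)
- Kleene star (NFA construction)
concatenation is in this list
Therefore: closed

1


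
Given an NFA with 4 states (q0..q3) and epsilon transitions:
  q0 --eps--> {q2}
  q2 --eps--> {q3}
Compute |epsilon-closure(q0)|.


Starting from q0
Initialize closure = {q0}
Follow epsilon from q0 -> add q2
Follow epsilon from q2 -> add q3
Final closure: {q0, q2, q3}
Size = 3

3


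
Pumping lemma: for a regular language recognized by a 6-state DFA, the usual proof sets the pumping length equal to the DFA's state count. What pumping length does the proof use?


Pumping lemma for regular languages (standard proof):
Take p = |Q|, the number of DFA states.
Any string of length >= |Q| passes through |Q|+1 states while reading its first |Q| symbols,
so by pigeonhole some state repeats, giving the loop that can be pumped.
Here |Q| = 6
Therefore the proof uses p = 6

6


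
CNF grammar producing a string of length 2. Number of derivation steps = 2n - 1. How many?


Chomsky Normal Form derivation:
String length n = 2
Each step either:
  - Splits a nonterminal into two (n-1 such steps)
  - Converts a nonterminal to terminal (n such steps)
Total = (n-1) + n = 2n - 1
= 2(2) - 1
= 4 - 1
= 3

3


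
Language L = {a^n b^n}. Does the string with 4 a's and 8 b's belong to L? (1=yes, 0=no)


Language requires equal numbers of a's and b's
PDA pushes for each 'a', pops for each 'b'
Number of a's = 4
Number of b's = 8
4 != 8 -> Reject

0


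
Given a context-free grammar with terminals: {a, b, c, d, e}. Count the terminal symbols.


Terminal symbols: a, b, c, d, e
Counting each: a (#1), b (#2), c (#3), d (#4), e (#5)
Total = 5

5


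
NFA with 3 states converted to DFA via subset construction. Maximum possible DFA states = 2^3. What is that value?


NFA has 3 states
Subset construction: each DFA state = subset of NFA states
Maximum subsets = 2^3
2^3 = 8

8


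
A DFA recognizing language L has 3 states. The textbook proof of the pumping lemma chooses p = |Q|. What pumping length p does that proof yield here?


Pumping lemma for regular languages (standard proof):
Take p = |Q|, the number of DFA states.
Any string of length >= |Q| passes through |Q|+1 states while reading its first |Q| symbols,
so by pigeonhole some state repeats, giving the loop that can be pumped.
Here |Q| = 3
Therefore the proof uses p = 3

3


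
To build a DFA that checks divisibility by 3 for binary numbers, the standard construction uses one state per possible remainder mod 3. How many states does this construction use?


Divisibility by 3 is tracked via the remainder mod 3: 0, 1, ..., 2
The construction assigns one state to each remainder
Number of remainders = 3

3


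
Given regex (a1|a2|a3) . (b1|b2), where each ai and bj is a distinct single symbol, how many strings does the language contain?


First group: 3 alternatives
Second group: 2 alternatives
Concatenation: each choice from group 1 pairs with each from group 2
Total = 3 x 2 = 6

6


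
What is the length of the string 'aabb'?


String: 'aabb'
Counting characters:
  'a' appears 2 time(s)
  'b' appears 2 time(s)
Total length = 2 + 2 = 4

4


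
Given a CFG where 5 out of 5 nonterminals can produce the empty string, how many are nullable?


Nonterminals: {S, A, B, C, D}
A nonterminal is nullable if it can derive epsilon
Counting nullable nonterminals: 5
Total nullable = 5

5


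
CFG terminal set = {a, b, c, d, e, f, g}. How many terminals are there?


Terminal symbols: a, b, c, d, e, f, g
Counting each: a (#1), b (#2), c (#3), d (#4), e (#5), f (#6), g (#7)
Total = 7

7


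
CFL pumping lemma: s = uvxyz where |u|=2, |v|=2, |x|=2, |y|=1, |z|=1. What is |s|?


|s| = |u| + |v| + |x| + |y| + |z|
= 2 + 2 + 2 + 1 + 1
= 4 + 2 + 2
= 6 + 2
= 8

8


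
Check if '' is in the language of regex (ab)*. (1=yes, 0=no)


Pattern: (ab)*
String: ''
Pattern requires: zero or more repetitions of 'ab'
Pairs: []
All pairs are 'ab'? Yes
Result: 1

1


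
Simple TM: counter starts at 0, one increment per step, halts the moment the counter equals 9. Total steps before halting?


Counter starts at 0. Counting sequence:
  Step 1: counter = 1
  Step 2: counter = 2
  Step 3: counter = 3
  Step 4: counter = 4
  Step 5: counter = 5
  Step 6: counter = 6
  ...
  Step 9: counter = 9
Counter reached 9 -> halt
Total steps = 9

9


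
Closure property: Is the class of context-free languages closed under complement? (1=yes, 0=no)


CFL closure properties:
  Closed under: union, concatenation, Kleene star
  NOT closed under: intersection, complement
Operation 'complement' is in not-closed list -> No (not closed)

0


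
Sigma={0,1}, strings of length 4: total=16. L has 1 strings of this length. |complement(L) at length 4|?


Alphabet: {0,1}
String length: 4
Total strings of length 4 = 2^4 = 16
Strings in L = 1
Complement = total - |L|
= 16 - 1
= 15

15


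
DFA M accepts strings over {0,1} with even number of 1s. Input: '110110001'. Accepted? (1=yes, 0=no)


DFA has 2 states: q_even (start, accept=yes) and q_odd
Processing string '110110001' character by character:
  Position 0: read '1', 1-count=1 -> q_odd
  Position 1: read '1', 1-count=2 -> q_even
  Position 2: read '0', 1-count=2 -> q_even (no change)
  Position 3: read '1', 1-count=3 -> q_odd
  Position 4: read '1', 1-count=4 -> q_even
  Position 5: read '0', 1-count=4 -> q_even (no change)
  Position 6: read '0', 1-count=4 -> q_even (no change)
  Position 7: read '0', 1-count=4 -> q_even (no change)
  Position 8: read '1', 1-count=5 -> q_odd
Final state: q_odd, total 1s = 5 (odd); the DFA requires an even count -> reject

0


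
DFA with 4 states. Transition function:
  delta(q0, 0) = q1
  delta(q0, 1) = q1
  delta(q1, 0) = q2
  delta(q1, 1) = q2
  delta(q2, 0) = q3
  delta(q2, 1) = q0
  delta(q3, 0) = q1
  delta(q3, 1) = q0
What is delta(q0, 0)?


Looking up transition function:
delta(q0, 0) in the table
Row: q0, Column: 0
Result: q1

q1


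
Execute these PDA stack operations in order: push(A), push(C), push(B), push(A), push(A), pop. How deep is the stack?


Tracing stack operations:
  push(A) -> stack = [A], depth=1
  push(C) -> stack = [A,C], depth=2
  push(B) -> stack = [A,C,B], depth=3
  push(A) -> stack = [A,C,B,A], depth=4
  push(A) -> stack = [A,C,B,A,A], depth=5
  pop -> removed A, stack = [A,C,B,A], depth=4
Final depth = 4

4


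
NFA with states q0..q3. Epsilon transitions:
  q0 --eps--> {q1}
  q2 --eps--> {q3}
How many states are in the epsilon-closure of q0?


Starting from q0
Initialize closure = {q0}
Follow epsilon from q0 -> add q1
Final closure: {q0, q1}
Size = 2

2


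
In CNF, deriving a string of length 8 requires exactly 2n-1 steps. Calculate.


Chomsky Normal Form derivation:
String length n = 8
Each step either:
  - Splits a nonterminal into two (n-1 such steps)
  - Converts a nonterminal to terminal (n such steps)
Total = (n-1) + n = 2n - 1
= 2(8) - 1
= 16 - 1
= 15

15


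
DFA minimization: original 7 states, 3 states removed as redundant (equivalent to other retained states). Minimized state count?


Original DFA: 7 states
Redundant states removed: 3
Minimized states = original - removed
= 7 - 3
= 4

4


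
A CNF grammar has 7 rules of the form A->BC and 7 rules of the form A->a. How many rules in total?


CNF allows two rule forms:
  A -> BC (binary): 7 rules
  A -> a (terminal): 7 rules
Total = 7 + 7 = 14

14


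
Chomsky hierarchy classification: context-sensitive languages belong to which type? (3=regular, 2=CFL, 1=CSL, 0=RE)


Chomsky hierarchy levels:
  Type 3: Regular (DFA/NFA/regex)
  Type 2: Context-free (PDA)
  Type 1: Context-sensitive
  Type 0: Recursively enumerable (TM)
'context-sensitive' corresponds to Type 1

1


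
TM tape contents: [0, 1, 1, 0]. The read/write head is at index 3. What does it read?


Tape: [0, 1, 1, 0]
Positions: 0 1 2 3
Values:    0 1 1 0
Head at position 3
tape[3] = 0

0


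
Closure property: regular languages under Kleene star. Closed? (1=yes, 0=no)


Regular languages are closed under:
- Union (DFA product construction)
- Intersection (DFA product construction)
- Complement (swap accept/reject states)
- Concatenation (NFA construction)
- Kleene star (NFA construction)
Kleene star is in this list
Therefore: closed

1


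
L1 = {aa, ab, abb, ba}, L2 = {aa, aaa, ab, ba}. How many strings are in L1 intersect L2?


L1 = {aa, ab, abb, ba}
L2 = {aa, aaa, ab, ba}
Checking each string in L1 against L2:
  'aa': in L2? Yes
  'ab': in L2? Yes
  'abb': in L2? No
  'ba': in L2? Yes
Intersection = {aa, ab, ba}
|L1 ∩ L2| = 3

3


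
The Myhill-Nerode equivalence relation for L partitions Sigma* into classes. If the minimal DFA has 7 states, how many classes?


Myhill-Nerode theorem:
Number of equivalence classes = number of states in minimal DFA
Minimal DFA states = 7
Therefore equivalence classes = 7

7


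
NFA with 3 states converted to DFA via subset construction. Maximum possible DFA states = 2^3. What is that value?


NFA has 3 states
Subset construction: each DFA state = subset of NFA states
Maximum subsets = 2^3
2^3 = 8

8


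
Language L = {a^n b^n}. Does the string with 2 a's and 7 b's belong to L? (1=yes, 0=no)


Language requires equal numbers of a's and b's
PDA pushes for each 'a', pops for each 'b'
Number of a's = 2
Number of b's = 7
2 != 7 -> Reject

0


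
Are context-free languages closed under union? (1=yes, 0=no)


CFL closure properties:
  Closed under: union, concatenation, Kleene star
  NOT closed under: intersection, complement
Operation 'union' is in closed list -> Yes (closed)

1


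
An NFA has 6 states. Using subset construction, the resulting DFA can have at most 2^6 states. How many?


NFA has 6 states
Subset construction: each DFA state = subset of NFA states
Maximum subsets = 2^6
2^6 = 64

64


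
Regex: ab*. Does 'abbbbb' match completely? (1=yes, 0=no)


Pattern: ab*
String: 'abbbbb'
Pattern requires: exactly one 'a' followed by zero or more 'b's
First char is 'a' -> OK
Rest 'bbbbb': all b's? Yes
Result: 1

1


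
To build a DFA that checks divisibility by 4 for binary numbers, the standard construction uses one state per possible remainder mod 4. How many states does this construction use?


Divisibility by 4 is tracked via the remainder mod 4: 0, 1, ..., 3
The construction assigns one state to each remainder
Number of remainders = 4

4


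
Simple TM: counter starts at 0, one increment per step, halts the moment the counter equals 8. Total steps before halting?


Counter starts at 0. Counting sequence:
  Step 1: counter = 1
  Step 2: counter = 2
  Step 3: counter = 3
  Step 4: counter = 4
  Step 5: counter = 5
  Step 6: counter = 6
  Step 7: counter = 7
  Step 8: counter = 8
Counter reached 8 -> halt
Total steps = 8

8


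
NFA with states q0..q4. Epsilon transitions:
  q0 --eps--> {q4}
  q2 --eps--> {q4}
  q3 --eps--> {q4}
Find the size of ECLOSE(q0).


Starting from q0
Initialize closure = {q0}
Follow epsilon from q0 -> add q4
Final closure: {q0, q4}
Size = 2

2


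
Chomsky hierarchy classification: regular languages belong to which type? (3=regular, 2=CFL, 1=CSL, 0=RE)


Chomsky hierarchy levels:
  Type 3: Regular (DFA/NFA/regex)
  Type 2: Context-free (PDA)
  Type 1: Context-sensitive
  Type 0: Recursively enumerable (TM)
'regular' corresponds to Type 3

3


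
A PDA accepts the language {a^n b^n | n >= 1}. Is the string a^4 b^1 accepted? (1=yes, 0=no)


Language requires equal numbers of a's and b's
PDA pushes for each 'a', pops for each 'b'
Number of a's = 4
Number of b's = 1
4 != 1 -> Reject

0


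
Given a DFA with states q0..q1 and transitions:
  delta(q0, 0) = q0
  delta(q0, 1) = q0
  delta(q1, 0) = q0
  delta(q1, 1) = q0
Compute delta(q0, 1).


Looking up transition function:
delta(q0, 1) in the table
Row: q0, Column: 1
Result: q0

q0


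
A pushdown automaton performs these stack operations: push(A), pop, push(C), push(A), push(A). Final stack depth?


Tracing stack operations:
  push(A) -> stack = [A], depth=1
  pop -> removed A, stack = [], depth=0
  push(C) -> stack = [C], depth=1
  push(A) -> stack = [C,A], depth=2
  push(A) -> stack = [C,A,A], depth=3
Final depth = 3

3


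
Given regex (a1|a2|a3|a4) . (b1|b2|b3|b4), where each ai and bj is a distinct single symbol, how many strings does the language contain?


First group: 4 alternatives
Second group: 4 alternatives
Concatenation: each choice from group 1 pairs with each from group 2
Total = 4 x 4 = 16

16


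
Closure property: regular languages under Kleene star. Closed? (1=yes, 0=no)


Regular languages are closed under:
- Union (DFA product construction)
- Intersection (DFA product construction)
- Complement (swap accept/reject states)
- Concatenation (NFA construction)
- Kleene star (NFA construction)
Kleene star is in this list
Therefore: closed

1


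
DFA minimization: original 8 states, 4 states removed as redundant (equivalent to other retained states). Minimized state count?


Original DFA: 8 states
Redundant states removed: 4
Minimized states = original - removed
= 8 - 4
= 4

4


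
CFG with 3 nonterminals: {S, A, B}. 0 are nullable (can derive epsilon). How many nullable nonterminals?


Nonterminals: {S, A, B}
A nonterminal is nullable if it can derive epsilon
Counting nullable nonterminals: 0
Total nullable = 0

0
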